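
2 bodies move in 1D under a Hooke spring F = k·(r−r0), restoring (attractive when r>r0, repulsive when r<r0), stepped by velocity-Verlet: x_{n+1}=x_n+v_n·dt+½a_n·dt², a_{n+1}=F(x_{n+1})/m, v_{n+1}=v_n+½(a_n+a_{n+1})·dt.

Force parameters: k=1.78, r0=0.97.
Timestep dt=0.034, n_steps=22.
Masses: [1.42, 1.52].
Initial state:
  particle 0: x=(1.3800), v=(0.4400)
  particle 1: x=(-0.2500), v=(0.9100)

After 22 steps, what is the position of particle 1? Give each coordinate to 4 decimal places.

(0.5878)

step 0: x0=(1.3800) x1=(-0.2500)
step 1: x0=(1.3945) x1=(-0.2186)
step 2: x0=(1.4080) x1=(-0.1864)
step 3: x0=(1.4207) x1=(-0.1533)
step 4: x0=(1.4324) x1=(-0.1193)
step 5: x0=(1.4434) x1=(-0.0846)
step 6: x0=(1.4535) x1=(-0.0492)
step 7: x0=(1.4628) x1=(-0.0130)
step 8: x0=(1.4715) x1=(0.0239)
step 9: x0=(1.4794) x1=(0.0614)
step 10: x0=(1.4866) x1=(0.0995)
step 11: x0=(1.4933) x1=(0.1382)
step 12: x0=(1.4994) x1=(0.1774)
step 13: x0=(1.5050) x1=(0.2171)
step 14: x0=(1.5102) x1=(0.2572)
step 15: x0=(1.5149) x1=(0.2977)
step 16: x0=(1.5193) x1=(0.3386)
step 17: x0=(1.5233) x1=(0.3797)
step 18: x0=(1.5271) x1=(0.4210)
step 19: x0=(1.5308) x1=(0.4626)
step 20: x0=(1.5342) x1=(0.5042)
step 21: x0=(1.5376) x1=(0.5460)
step 22: x0=(1.5410) x1=(0.5878)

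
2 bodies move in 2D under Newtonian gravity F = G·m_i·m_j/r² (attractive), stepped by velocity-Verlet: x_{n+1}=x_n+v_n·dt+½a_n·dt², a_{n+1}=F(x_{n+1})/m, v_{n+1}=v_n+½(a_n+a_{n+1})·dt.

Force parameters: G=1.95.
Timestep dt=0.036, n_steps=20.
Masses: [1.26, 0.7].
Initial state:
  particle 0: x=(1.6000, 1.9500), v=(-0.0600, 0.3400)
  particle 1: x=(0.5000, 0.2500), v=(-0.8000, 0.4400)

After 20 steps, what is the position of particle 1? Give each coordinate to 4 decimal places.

(0.0137, 0.6848)

step 0: x0=(1.6000, 1.9500) x1=(0.5000, 0.2500)
step 1: x0=(1.5977, 1.9621) x1=(0.4714, 0.2662)
step 2: x0=(1.5952, 1.9738) x1=(0.4432, 0.2830)
step 3: x0=(1.5925, 1.9851) x1=(0.4155, 0.3004)
step 4: x0=(1.5895, 1.9961) x1=(0.3882, 0.3185)
step 5: x0=(1.5862, 2.0068) x1=(0.3613, 0.3371)
step 6: x0=(1.5828, 2.0171) x1=(0.3349, 0.3564)
step 7: x0=(1.5790, 2.0272) x1=(0.3089, 0.3762)
step 8: x0=(1.5751, 2.0368) x1=(0.2834, 0.3967)
step 9: x0=(1.5708, 2.0462) x1=(0.2583, 0.4177)
step 10: x0=(1.5664, 2.0553) x1=(0.2337, 0.4392)
step 11: x0=(1.5616, 2.0640) x1=(0.2095, 0.4614)
step 12: x0=(1.5566, 2.0724) x1=(0.1858, 0.4841)
step 13: x0=(1.5514, 2.0806) x1=(0.1626, 0.5073)
step 14: x0=(1.5459, 2.0884) x1=(0.1398, 0.5311)
step 15: x0=(1.5401, 2.0959) x1=(0.1176, 0.5554)
step 16: x0=(1.5340, 2.1032) x1=(0.0958, 0.5802)
step 17: x0=(1.5277, 2.1101) x1=(0.0745, 0.6056)
step 18: x0=(1.5210, 2.1168) x1=(0.0537, 0.6315)
step 19: x0=(1.5141, 2.1231) x1=(0.0335, 0.6579)
step 20: x0=(1.5069, 2.1292) x1=(0.0137, 0.6848)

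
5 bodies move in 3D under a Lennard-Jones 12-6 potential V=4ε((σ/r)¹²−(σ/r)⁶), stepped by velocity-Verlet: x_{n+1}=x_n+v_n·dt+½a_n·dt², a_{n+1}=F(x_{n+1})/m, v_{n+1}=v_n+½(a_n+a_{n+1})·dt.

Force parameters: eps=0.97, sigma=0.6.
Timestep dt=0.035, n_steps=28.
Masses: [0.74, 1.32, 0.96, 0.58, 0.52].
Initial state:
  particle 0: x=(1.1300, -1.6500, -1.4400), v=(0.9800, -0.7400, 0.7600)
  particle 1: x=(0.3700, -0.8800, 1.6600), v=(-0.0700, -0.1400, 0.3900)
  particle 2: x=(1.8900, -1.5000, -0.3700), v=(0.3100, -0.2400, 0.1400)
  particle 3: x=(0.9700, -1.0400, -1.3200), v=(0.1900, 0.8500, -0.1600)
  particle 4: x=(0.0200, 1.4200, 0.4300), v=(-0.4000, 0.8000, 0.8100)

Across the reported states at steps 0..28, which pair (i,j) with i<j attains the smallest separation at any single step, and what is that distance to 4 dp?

step 0: x0=(1.1300, -1.6500, -1.4400) x1=(0.3700, -0.8800, 1.6600) x2=(1.8900, -1.5000, -0.3700) x3=(0.9700, -1.0400, -1.3200) x4=(0.0200, 1.4200, 0.4300)
step 1: x0=(1.1660, -1.6822, -1.4145) x1=(0.3676, -0.8849, 1.6736) x2=(1.9008, -1.5084, -0.3652) x3=(0.9746, -1.0022, -1.3239) x4=(0.0060, 1.4480, 0.4584)
step 2: x0=(1.2008, -1.7091, -1.3881) x1=(0.3651, -0.8898, 1.6873) x2=(1.9113, -1.5168, -0.3607) x3=(0.9812, -0.9712, -1.3286) x4=(-0.0080, 1.4760, 0.4867)
step 3: x0=(1.2339, -1.7301, -1.3610) x1=(0.3627, -0.8947, 1.7009) x2=(1.9216, -1.5251, -0.3565) x3=(0.9902, -0.9477, -1.3338) x4=(-0.0220, 1.5040, 0.5151)
step 4: x0=(1.2658, -1.7463, -1.3334) x1=(0.3602, -0.8996, 1.7146) x2=(1.9317, -1.5335, -0.3525) x3=(1.0011, -0.9304, -1.3391) x4=(-0.0360, 1.5320, 0.5434)
step 5: x0=(1.2967, -1.7585, -1.3054) x1=(0.3578, -0.9045, 1.7282) x2=(1.9416, -1.5420, -0.3490) x3=(1.0137, -0.9181, -1.3443) x4=(-0.0500, 1.5600, 0.5718)
step 6: x0=(1.3269, -1.7675, -1.2771) x1=(0.3553, -0.9094, 1.7419) x2=(1.9511, -1.5504, -0.3458) x3=(1.0278, -0.9098, -1.3492) x4=(-0.0640, 1.5879, 0.6001)
step 7: x0=(1.3565, -1.7736, -1.2484) x1=(0.3529, -0.9143, 1.7555) x2=(1.9603, -1.5590, -0.3431) x3=(1.0432, -0.9051, -1.3537) x4=(-0.0780, 1.6159, 0.6285)
step 8: x0=(1.3856, -1.7771, -1.2194) x1=(0.3504, -0.9192, 1.7691) x2=(1.9692, -1.5676, -0.3410) x3=(1.0597, -0.9035, -1.3578) x4=(-0.0920, 1.6439, 0.6568)
step 9: x0=(1.4145, -1.7783, -1.1899) x1=(0.3480, -0.9241, 1.7828) x2=(1.9775, -1.5763, -0.3396) x3=(1.0773, -0.9047, -1.3613) x4=(-0.1060, 1.6719, 0.6852)
step 10: x0=(1.4433, -1.7772, -1.1597) x1=(0.3455, -0.9290, 1.7964) x2=(1.9853, -1.5852, -0.3390) x3=(1.0961, -0.9085, -1.3642) x4=(-0.1200, 1.6998, 0.7135)
step 11: x0=(1.4722, -1.7738, -1.1287) x1=(0.3431, -0.9339, 1.8100) x2=(1.9924, -1.5943, -0.3395) x3=(1.1159, -0.9149, -1.3665) x4=(-0.1340, 1.7278, 0.7419)
step 12: x0=(1.5015, -1.7682, -1.0965) x1=(0.3406, -0.9388, 1.8237) x2=(1.9985, -1.6037, -0.3413) x3=(1.1367, -0.9238, -1.3680) x4=(-0.1479, 1.7558, 0.7702)
step 13: x0=(1.5314, -1.7602, -1.0627) x1=(0.3382, -0.9437, 1.8373) x2=(2.0035, -1.6134, -0.3450) x3=(1.1587, -0.9351, -1.3687) x4=(-0.1619, 1.7838, 0.7986)
step 14: x0=(1.5625, -1.7497, -1.0265) x1=(0.3358, -0.9486, 1.8509) x2=(2.0069, -1.6236, -0.3510) x3=(1.1818, -0.9489, -1.3684) x4=(-0.1759, 1.8117, 0.8269)
step 15: x0=(1.5954, -1.7365, -0.9869) x1=(0.3333, -0.9534, 1.8646) x2=(2.0081, -1.6343, -0.3604) x3=(1.2062, -0.9651, -1.3669) x4=(-0.1899, 1.8397, 0.8553)
step 16: x0=(1.6308, -1.7206, -0.9430) x1=(0.3309, -0.9583, 1.8782) x2=(2.0065, -1.6456, -0.3738) x3=(1.2318, -0.9839, -1.3641) x4=(-0.2039, 1.8677, 0.8837)
step 17: x0=(1.6667, -1.7025, -0.8980) x1=(0.3284, -0.9632, 1.8918) x2=(2.0038, -1.6571, -0.3890) x3=(1.2589, -1.0052, -1.3598) x4=(-0.2179, 1.8956, 0.9120)
step 18: x0=(1.6777, -1.6856, -0.8901) x1=(0.3260, -0.9681, 1.9054) x2=(2.0193, -1.6661, -0.3768) x3=(1.2876, -1.0290, -1.3538) x4=(-0.2319, 1.9236, 0.9404)
step 19: x0=(1.6670, -1.6675, -0.9143) x1=(0.3236, -0.9730, 1.9191) x2=(2.0503, -1.6741, -0.3411) x3=(1.3182, -1.0560, -1.3454) x4=(-0.2459, 1.9515, 0.9687)
step 20: x0=(1.6561, -1.6459, -0.9384) x1=(0.3211, -0.9779, 1.9327) x2=(2.0799, -1.6820, -0.3077) x3=(1.3515, -1.0877, -1.3336) x4=(-0.2599, 1.9795, 0.9971)
step 21: x0=(1.6460, -1.6198, -0.9606) x1=(0.3187, -0.9828, 1.9463) x2=(2.1067, -1.6897, -0.2783) x3=(1.3882, -1.1255, -1.3173) x4=(-0.2739, 2.0075, 1.0254)
step 22: x0=(1.6401, -1.5967, -0.9768) x1=(0.3162, -0.9877, 1.9599) x2=(2.1314, -1.6969, -0.2522) x3=(1.4233, -1.1601, -1.3033) x4=(-0.2879, 2.0354, 1.0538)
step 23: x0=(1.6719, -1.6461, -0.9364) x1=(0.3138, -0.9926, 1.9735) x2=(2.1545, -1.7038, -0.2283) x3=(1.4130, -1.1029, -1.3578) x4=(-0.3018, 2.0634, 1.0822)
step 24: x0=(1.7036, -1.6910, -0.8963) x1=(0.3114, -0.9975, 1.9872) x2=(2.1758, -1.7105, -0.2071) x3=(1.4055, -1.0517, -1.4076) x4=(-0.3158, 2.0913, 1.1105)
step 25: x0=(1.7367, -1.7333, -0.8546) x1=(0.3089, -1.0024, 2.0008) x2=(2.1950, -1.7170, -0.1889) x3=(1.3997, -1.0040, -1.4545) x4=(-0.3298, 2.1193, 1.1389)
step 26: x0=(1.7723, -1.7744, -0.8095) x1=(0.3065, -1.0073, 2.0144) x2=(2.2119, -1.7237, -0.1740) x3=(1.3947, -0.9579, -1.5001) x4=(-0.3438, 2.1472, 1.1672)
step 27: x0=(1.8111, -1.8145, -0.7598) x1=(0.3041, -1.0122, 2.0280) x2=(2.2262, -1.7306, -0.1630) x3=(1.3899, -0.9124, -1.5452) x4=(-0.3578, 2.1752, 1.1956)
step 28: x0=(1.8533, -1.8537, -0.7052) x1=(0.3016, -1.0171, 2.0416) x2=(2.2377, -1.7380, -0.1560) x3=(1.3853, -0.8672, -1.5899) x4=(-0.3718, 2.2032, 1.2239)

pair (0,3), distance 0.5867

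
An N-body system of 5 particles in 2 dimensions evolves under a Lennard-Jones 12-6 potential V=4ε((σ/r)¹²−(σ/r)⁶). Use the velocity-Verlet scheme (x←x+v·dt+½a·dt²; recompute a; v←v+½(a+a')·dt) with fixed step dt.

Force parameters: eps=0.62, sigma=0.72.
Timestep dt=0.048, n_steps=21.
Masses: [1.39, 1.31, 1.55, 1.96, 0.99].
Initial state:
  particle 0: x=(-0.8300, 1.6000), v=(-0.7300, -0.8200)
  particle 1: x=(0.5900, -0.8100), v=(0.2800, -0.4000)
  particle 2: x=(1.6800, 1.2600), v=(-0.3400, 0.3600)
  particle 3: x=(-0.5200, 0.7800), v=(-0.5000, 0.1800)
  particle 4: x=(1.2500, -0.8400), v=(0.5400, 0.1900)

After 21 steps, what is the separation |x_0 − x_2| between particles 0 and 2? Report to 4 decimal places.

3.1272

step 0: x0=(-0.8300, 1.6000) x1=(0.5900, -0.8100) x2=(1.6800, 1.2600) x3=(-0.5200, 0.7800) x4=(1.2500, -0.8400)
step 1: x0=(-0.8644, 1.5591) x1=(0.5255, -0.8256) x2=(1.6637, 1.2773) x3=(-0.5444, 0.7897) x4=(1.3790, -0.8355)
step 2: x0=(-0.8981, 1.5162) x1=(0.4641, -0.8413) x2=(1.6473, 1.2945) x3=(-0.5693, 0.8008) x4=(1.5039, -0.8310)
step 3: x0=(-0.9330, 1.4762) x1=(0.4049, -0.8569) x2=(1.6310, 1.3117) x3=(-0.5934, 0.8098) x4=(1.6259, -0.8265)
step 4: x0=(-0.9750, 1.4500) x1=(0.3465, -0.8724) x2=(1.6146, 1.3289) x3=(-0.6123, 0.8091) x4=(1.7469, -0.8220)
step 5: x0=(-1.0277, 1.4428) x1=(0.2883, -0.8878) x2=(1.5982, 1.3461) x3=(-0.6237, 0.7948) x4=(1.8674, -0.8174)
step 6: x0=(-1.0853, 1.4434) x1=(0.2303, -0.9033) x2=(1.5818, 1.3633) x3=(-0.6316, 0.7750) x4=(1.9877, -0.8129)
step 7: x0=(-1.1429, 1.4440) x1=(0.1724, -0.9186) x2=(1.5653, 1.3804) x3=(-0.6394, 0.7551) x4=(2.1079, -0.8083)
step 8: x0=(-1.1987, 1.4423) x1=(0.1145, -0.9339) x2=(1.5489, 1.3976) x3=(-0.6484, 0.7369) x4=(2.2280, -0.8037)
step 9: x0=(-1.2525, 1.4379) x1=(0.0565, -0.9492) x2=(1.5325, 1.4147) x3=(-0.6589, 0.7206) x4=(2.3482, -0.7992)
step 10: x0=(-1.3042, 1.4309) x1=(-0.0014, -0.9644) x2=(1.5160, 1.4318) x3=(-0.6709, 0.7060) x4=(2.4683, -0.7946)
step 11: x0=(-1.3539, 1.4218) x1=(-0.0594, -0.9796) x2=(1.4995, 1.4489) x3=(-0.6842, 0.6929) x4=(2.5884, -0.7899)
step 12: x0=(-1.4020, 1.4107) x1=(-0.1174, -0.9947) x2=(1.4831, 1.4660) x3=(-0.6987, 0.6811) x4=(2.7084, -0.7853)
step 13: x0=(-1.4483, 1.3980) x1=(-0.1754, -1.0097) x2=(1.4666, 1.4830) x3=(-0.7143, 0.6705) x4=(2.8285, -0.7807)
step 14: x0=(-1.4932, 1.3838) x1=(-0.2334, -1.0246) x2=(1.4501, 1.5001) x3=(-0.7310, 0.6609) x4=(2.9486, -0.7761)
step 15: x0=(-1.5367, 1.3683) x1=(-0.2914, -1.0395) x2=(1.4336, 1.5172) x3=(-0.7486, 0.6522) x4=(3.0686, -0.7714)
step 16: x0=(-1.5789, 1.3515) x1=(-0.3495, -1.0543) x2=(1.4171, 1.5342) x3=(-0.7672, 0.6443) x4=(3.1887, -0.7668)
step 17: x0=(-1.6197, 1.3337) x1=(-0.4076, -1.0691) x2=(1.4006, 1.5513) x3=(-0.7867, 0.6372) x4=(3.3088, -0.7622)
step 18: x0=(-1.6594, 1.3148) x1=(-0.4657, -1.0837) x2=(1.3840, 1.5683) x3=(-0.8070, 0.6307) x4=(3.4288, -0.7575)
step 19: x0=(-1.6978, 1.2949) x1=(-0.5238, -1.0983) x2=(1.3675, 1.5854) x3=(-0.8281, 0.6249) x4=(3.5489, -0.7529)
step 20: x0=(-1.7351, 1.2741) x1=(-0.5819, -1.1128) x2=(1.3510, 1.6024) x3=(-0.8501, 0.6197) x4=(3.6689, -0.7483)
step 21: x0=(-1.7712, 1.2525) x1=(-0.6400, -1.1272) x2=(1.3344, 1.6195) x3=(-0.8729, 0.6150) x4=(3.7890, -0.7436)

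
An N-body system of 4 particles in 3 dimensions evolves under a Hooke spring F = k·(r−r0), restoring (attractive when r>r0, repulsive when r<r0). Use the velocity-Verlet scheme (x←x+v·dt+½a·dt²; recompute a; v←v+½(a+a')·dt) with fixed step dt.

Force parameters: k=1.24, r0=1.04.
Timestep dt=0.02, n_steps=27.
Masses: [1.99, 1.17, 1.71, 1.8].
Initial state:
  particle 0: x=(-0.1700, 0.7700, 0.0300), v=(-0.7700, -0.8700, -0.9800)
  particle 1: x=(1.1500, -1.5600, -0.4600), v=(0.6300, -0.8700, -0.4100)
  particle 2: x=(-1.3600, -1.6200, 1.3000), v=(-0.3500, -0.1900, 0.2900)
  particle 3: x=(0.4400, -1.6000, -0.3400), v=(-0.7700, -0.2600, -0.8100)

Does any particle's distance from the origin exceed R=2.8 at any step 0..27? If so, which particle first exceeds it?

step 0: x0=(-0.1700, 0.7700, 0.0300) x1=(1.1500, -1.5600, -0.4600) x2=(-1.3600, -1.6200, 1.3000) x3=(0.4400, -1.6000, -0.3400)
step 1: x0=(-0.1854, 0.7521, 0.0104) x1=(1.1621, -1.5771, -0.4679) x2=(-1.3665, -1.6236, 1.3054) x3=(0.4244, -1.6050, -0.3560)
step 2: x0=(-0.2006, 0.7330, -0.0090) x1=(1.1733, -1.5936, -0.4752) x2=(-1.3720, -1.6267, 1.3099) x3=(0.4083, -1.6097, -0.3717)
step 3: x0=(-0.2157, 0.7129, -0.0284) x1=(1.1836, -1.6095, -0.4819) x2=(-1.3765, -1.6293, 1.3135) x3=(0.3917, -1.6139, -0.3871)
step 4: x0=(-0.2307, 0.6918, -0.0477) x1=(1.1928, -1.6248, -0.4879) x2=(-1.3799, -1.6315, 1.3163) x3=(0.3747, -1.6179, -0.4021)
step 5: x0=(-0.2456, 0.6695, -0.0669) x1=(1.2010, -1.6394, -0.4934) x2=(-1.3824, -1.6333, 1.3182) x3=(0.3573, -1.6214, -0.4168)
step 6: x0=(-0.2604, 0.6462, -0.0860) x1=(1.2082, -1.6535, -0.4982) x2=(-1.3839, -1.6347, 1.3191) x3=(0.3395, -1.6246, -0.4312)
step 7: x0=(-0.2750, 0.6219, -0.1050) x1=(1.2144, -1.6670, -0.5024) x2=(-1.3843, -1.6356, 1.3192) x3=(0.3212, -1.6275, -0.4452)
step 8: x0=(-0.2895, 0.5966, -0.1238) x1=(1.2194, -1.6798, -0.5060) x2=(-1.3838, -1.6361, 1.3183) x3=(0.3025, -1.6300, -0.4589)
step 9: x0=(-0.3039, 0.5702, -0.1426) x1=(1.2234, -1.6920, -0.5090) x2=(-1.3823, -1.6362, 1.3165) x3=(0.2835, -1.6321, -0.4723)
step 10: x0=(-0.3181, 0.5428, -0.1612) x1=(1.2263, -1.7037, -0.5114) x2=(-1.3797, -1.6359, 1.3138) x3=(0.2641, -1.6339, -0.4853)
step 11: x0=(-0.3322, 0.5145, -0.1797) x1=(1.2280, -1.7147, -0.5131) x2=(-1.3763, -1.6352, 1.3102) x3=(0.2443, -1.6354, -0.4980)
step 12: x0=(-0.3461, 0.4851, -0.1980) x1=(1.2287, -1.7251, -0.5142) x2=(-1.3718, -1.6341, 1.3057) x3=(0.2241, -1.6366, -0.5103)
step 13: x0=(-0.3598, 0.4549, -0.2162) x1=(1.2281, -1.7349, -0.5148) x2=(-1.3664, -1.6327, 1.3002) x3=(0.2036, -1.6375, -0.5224)
step 14: x0=(-0.3734, 0.4237, -0.2342) x1=(1.2265, -1.7441, -0.5147) x2=(-1.3600, -1.6309, 1.2938) x3=(0.1828, -1.6380, -0.5341)
step 15: x0=(-0.3868, 0.3915, -0.2521) x1=(1.2236, -1.7527, -0.5140) x2=(-1.3527, -1.6288, 1.2864) x3=(0.1617, -1.6383, -0.5454)
step 16: x0=(-0.4001, 0.3585, -0.2698) x1=(1.2196, -1.7607, -0.5128) x2=(-1.3445, -1.6263, 1.2782) x3=(0.1402, -1.6383, -0.5565)
step 17: x0=(-0.4132, 0.3246, -0.2874) x1=(1.2145, -1.7681, -0.5110) x2=(-1.3354, -1.6235, 1.2690) x3=(0.1185, -1.6380, -0.5672)
step 18: x0=(-0.4261, 0.2898, -0.3048) x1=(1.2082, -1.7749, -0.5087) x2=(-1.3253, -1.6204, 1.2589) x3=(0.0965, -1.6374, -0.5776)
step 19: x0=(-0.4388, 0.2542, -0.3220) x1=(1.2007, -1.7812, -0.5058) x2=(-1.3145, -1.6170, 1.2479) x3=(0.0742, -1.6366, -0.5877)
step 20: x0=(-0.4514, 0.2178, -0.3390) x1=(1.1920, -1.7869, -0.5023) x2=(-1.3027, -1.6133, 1.2360) x3=(0.0516, -1.6356, -0.5975)
step 21: x0=(-0.4638, 0.1806, -0.3559) x1=(1.1822, -1.7920, -0.4984) x2=(-1.2901, -1.6093, 1.2232) x3=(0.0289, -1.6343, -0.6069)
step 22: x0=(-0.4760, 0.1427, -0.3726) x1=(1.1712, -1.7966, -0.4939) x2=(-1.2767, -1.6051, 1.2095) x3=(0.0059, -1.6327, -0.6161)
step 23: x0=(-0.4880, 0.1040, -0.3891) x1=(1.1591, -1.8006, -0.4889) x2=(-1.2625, -1.6006, 1.1949) x3=(-0.0173, -1.6310, -0.6249)
step 24: x0=(-0.4998, 0.0646, -0.4054) x1=(1.1458, -1.8040, -0.4835) x2=(-1.2476, -1.5958, 1.1795) x3=(-0.0407, -1.6291, -0.6335)
step 25: x0=(-0.5115, 0.0246, -0.4215) x1=(1.1314, -1.8070, -0.4776) x2=(-1.2318, -1.5909, 1.1632) x3=(-0.0643, -1.6269, -0.6417)
step 26: x0=(-0.5230, -0.0162, -0.4374) x1=(1.1159, -1.8094, -0.4712) x2=(-1.2154, -1.5857, 1.1461) x3=(-0.0880, -1.6246, -0.6497)
step 27: x0=(-0.5343, -0.0575, -0.4531) x1=(1.0993, -1.8113, -0.4644) x2=(-1.1982, -1.5803, 1.1282) x3=(-0.1119, -1.6221, -0.6574)

no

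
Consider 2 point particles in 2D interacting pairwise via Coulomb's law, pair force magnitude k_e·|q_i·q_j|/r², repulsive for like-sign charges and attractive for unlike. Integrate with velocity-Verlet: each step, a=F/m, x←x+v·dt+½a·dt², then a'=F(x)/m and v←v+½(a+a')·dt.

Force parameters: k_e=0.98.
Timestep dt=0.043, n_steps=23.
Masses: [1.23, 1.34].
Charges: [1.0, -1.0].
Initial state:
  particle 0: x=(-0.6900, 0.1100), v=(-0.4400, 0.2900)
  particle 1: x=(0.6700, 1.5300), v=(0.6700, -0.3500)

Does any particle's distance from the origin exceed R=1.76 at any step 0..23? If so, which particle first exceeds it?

no

step 0: x0=(-0.6900, 0.1100) x1=(0.6700, 1.5300)
step 1: x0=(-0.7088, 0.1226) x1=(0.6987, 1.5148)
step 2: x0=(-0.7273, 0.1355) x1=(0.7271, 1.4994)
step 3: x0=(-0.7456, 0.1486) x1=(0.7553, 1.4838)
step 4: x0=(-0.7635, 0.1620) x1=(0.7833, 1.4679)
step 5: x0=(-0.7812, 0.1756) x1=(0.8110, 1.4518)
step 6: x0=(-0.7987, 0.1894) x1=(0.8384, 1.4355)
step 7: x0=(-0.8158, 0.2034) x1=(0.8656, 1.4190)
step 8: x0=(-0.8327, 0.2177) x1=(0.8925, 1.4023)
step 9: x0=(-0.8493, 0.2321) x1=(0.9192, 1.3855)
step 10: x0=(-0.8656, 0.2467) x1=(0.9456, 1.3685)
step 11: x0=(-0.8816, 0.2615) x1=(0.9718, 1.3513)
step 12: x0=(-0.8974, 0.2764) x1=(0.9977, 1.3340)
step 13: x0=(-0.9129, 0.2915) x1=(1.0234, 1.3166)
step 14: x0=(-0.9281, 0.3067) x1=(1.0488, 1.2990)
step 15: x0=(-0.9431, 0.3221) x1=(1.0740, 1.2813)
step 16: x0=(-0.9578, 0.3376) x1=(1.0989, 1.2634)
step 17: x0=(-0.9722, 0.3532) x1=(1.1236, 1.2455)
step 18: x0=(-0.9864, 0.3689) x1=(1.1480, 1.2275)
step 19: x0=(-1.0003, 0.3847) x1=(1.1722, 1.2093)
step 20: x0=(-1.0139, 0.4007) x1=(1.1962, 1.1911)
step 21: x0=(-1.0273, 0.4167) x1=(1.2199, 1.1728)
step 22: x0=(-1.0405, 0.4328) x1=(1.2434, 1.1544)
step 23: x0=(-1.0534, 0.4490) x1=(1.2667, 1.1360)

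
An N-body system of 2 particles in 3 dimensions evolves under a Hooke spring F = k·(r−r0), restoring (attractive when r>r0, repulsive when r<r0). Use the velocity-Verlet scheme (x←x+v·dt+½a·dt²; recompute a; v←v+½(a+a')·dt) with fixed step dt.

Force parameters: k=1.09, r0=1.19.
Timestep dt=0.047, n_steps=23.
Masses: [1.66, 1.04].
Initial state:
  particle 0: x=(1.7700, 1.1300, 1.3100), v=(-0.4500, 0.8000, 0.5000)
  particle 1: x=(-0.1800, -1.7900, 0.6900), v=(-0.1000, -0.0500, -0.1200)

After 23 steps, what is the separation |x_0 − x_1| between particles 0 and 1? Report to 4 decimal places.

step 0: x0=(1.7700, 1.1300, 1.3100) x1=(-0.1800, -1.7900, 0.6900)
step 1: x0=(1.7479, 1.1662, 1.3332) x1=(-0.1832, -1.7901, 0.6848)
step 2: x0=(1.7239, 1.1995, 1.3558) x1=(-0.1834, -1.7856, 0.6807)
step 3: x0=(1.6981, 1.2299, 1.3777) x1=(-0.1807, -1.7765, 0.6776)
step 4: x0=(1.6705, 1.2574, 1.3989) x1=(-0.1750, -1.7627, 0.6755)
step 5: x0=(1.6410, 1.2820, 1.4195) x1=(-0.1664, -1.7443, 0.6746)
step 6: x0=(1.6098, 1.3036, 1.4393) x1=(-0.1551, -1.7211, 0.6749)
step 7: x0=(1.5769, 1.3223, 1.4583) x1=(-0.1410, -1.6933, 0.6763)
step 8: x0=(1.5424, 1.3381, 1.4766) x1=(-0.1243, -1.6608, 0.6790)
step 9: x0=(1.5062, 1.3510, 1.4942) x1=(-0.1051, -1.6237, 0.6828)
step 10: x0=(1.4685, 1.3610, 1.5110) x1=(-0.0833, -1.5821, 0.6879)
step 11: x0=(1.4293, 1.3683, 1.5269) x1=(-0.0593, -1.5360, 0.6943)
step 12: x0=(1.3888, 1.3728, 1.5422) x1=(-0.0330, -1.4856, 0.7019)
step 13: x0=(1.3469, 1.3747, 1.5566) x1=(-0.0046, -1.4310, 0.7107)
step 14: x0=(1.3037, 1.3741, 1.5702) x1=(0.0258, -1.3723, 0.7208)
step 15: x0=(1.2595, 1.3709, 1.5831) x1=(0.0580, -1.3096, 0.7321)
step 16: x0=(1.2141, 1.3654, 1.5953) x1=(0.0919, -1.2431, 0.7446)
step 17: x0=(1.1678, 1.3576, 1.6067) x1=(0.1274, -1.1730, 0.7582)
step 18: x0=(1.1206, 1.3477, 1.6174) x1=(0.1643, -1.0995, 0.7731)
step 19: x0=(1.0726, 1.3357, 1.6273) x1=(0.2024, -1.0227, 0.7890)
step 20: x0=(1.0239, 1.3219, 1.6366) x1=(0.2417, -0.9430, 0.8060)
step 21: x0=(0.9746, 1.3063, 1.6453) x1=(0.2819, -0.8604, 0.8240)
step 22: x0=(0.9248, 1.2891, 1.6534) x1=(0.3229, -0.7753, 0.8430)
step 23: x0=(0.8746, 1.2705, 1.6609) x1=(0.3646, -0.6879, 0.8629)

2.1754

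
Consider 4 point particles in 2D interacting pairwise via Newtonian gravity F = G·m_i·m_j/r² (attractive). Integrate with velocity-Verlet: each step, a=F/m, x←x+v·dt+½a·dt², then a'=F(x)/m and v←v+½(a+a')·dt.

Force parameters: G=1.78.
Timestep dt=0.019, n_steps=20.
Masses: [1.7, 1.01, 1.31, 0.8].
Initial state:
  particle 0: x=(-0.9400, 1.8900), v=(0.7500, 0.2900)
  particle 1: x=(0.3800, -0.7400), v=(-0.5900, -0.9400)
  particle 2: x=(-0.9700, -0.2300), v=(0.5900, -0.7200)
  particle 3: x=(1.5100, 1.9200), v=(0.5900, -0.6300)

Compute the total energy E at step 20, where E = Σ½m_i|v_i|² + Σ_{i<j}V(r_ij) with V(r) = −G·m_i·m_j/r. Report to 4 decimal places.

-4.5563

step 0: x0=(-0.9400, 1.8900) x1=(0.3800, -0.7400) x2=(-0.9700, -0.2300) x3=(1.5100, 1.9200)
step 1: x0=(-0.9257, 1.8954) x1=(0.3686, -0.7577) x2=(-0.9586, -0.2436) x3=(1.5211, 1.9080)
step 2: x0=(-0.9113, 1.9005) x1=(0.3568, -0.7751) x2=(-0.9469, -0.2570) x3=(1.5319, 1.8958)
step 3: x0=(-0.8967, 1.9054) x1=(0.3445, -0.7921) x2=(-0.9349, -0.2703) x3=(1.5424, 1.8835)
step 4: x0=(-0.8821, 1.9100) x1=(0.3318, -0.8089) x2=(-0.9224, -0.2835) x3=(1.5527, 1.8711)
step 5: x0=(-0.8673, 1.9144) x1=(0.3187, -0.8253) x2=(-0.9097, -0.2966) x3=(1.5626, 1.8586)
step 6: x0=(-0.8524, 1.9186) x1=(0.3051, -0.8413) x2=(-0.8965, -0.3095) x3=(1.5724, 1.8460)
step 7: x0=(-0.8374, 1.9225) x1=(0.2910, -0.8570) x2=(-0.8830, -0.3223) x3=(1.5818, 1.8333)
step 8: x0=(-0.8223, 1.9262) x1=(0.2764, -0.8723) x2=(-0.8690, -0.3351) x3=(1.5909, 1.8204)
step 9: x0=(-0.8071, 1.9296) x1=(0.2614, -0.8872) x2=(-0.8547, -0.3477) x3=(1.5998, 1.8075)
step 10: x0=(-0.7918, 1.9328) x1=(0.2458, -0.9017) x2=(-0.8399, -0.3604) x3=(1.6084, 1.7944)
step 11: x0=(-0.7764, 1.9358) x1=(0.2298, -0.9158) x2=(-0.8247, -0.3729) x3=(1.6167, 1.7812)
step 12: x0=(-0.7608, 1.9386) x1=(0.2131, -0.9294) x2=(-0.8091, -0.3855) x3=(1.6248, 1.7680)
step 13: x0=(-0.7452, 1.9411) x1=(0.1959, -0.9426) x2=(-0.7930, -0.3980) x3=(1.6325, 1.7546)
step 14: x0=(-0.7294, 1.9434) x1=(0.1782, -0.9553) x2=(-0.7764, -0.4106) x3=(1.6400, 1.7411)
step 15: x0=(-0.7135, 1.9455) x1=(0.1598, -0.9675) x2=(-0.7593, -0.4232) x3=(1.6472, 1.7275)
step 16: x0=(-0.6976, 1.9473) x1=(0.1407, -0.9792) x2=(-0.7416, -0.4358) x3=(1.6541, 1.7139)
step 17: x0=(-0.6815, 1.9489) x1=(0.1210, -0.9903) x2=(-0.7234, -0.4485) x3=(1.6607, 1.7001)
step 18: x0=(-0.6653, 1.9503) x1=(0.1006, -1.0008) x2=(-0.7047, -0.4614) x3=(1.6670, 1.6863)
step 19: x0=(-0.6490, 1.9515) x1=(0.0794, -1.0106) x2=(-0.6853, -0.4744) x3=(1.6730, 1.6723)
step 20: x0=(-0.6326, 1.9524) x1=(0.0575, -1.0197) x2=(-0.6652, -0.4877) x3=(1.6788, 1.6583)
step 0 velocities: v0=(0.7500, 0.2900) v1=(-0.5900, -0.9400) v2=(0.5900, -0.7200) v3=(0.5900, -0.6300)
step 0: KE=2.0372, PE=-6.5942, E=-4.5570
step 20 velocities: v0=(0.8665, 0.0440) v1=(-1.1779, -0.4593) v2=(1.0729, -0.7036) v3=(0.2940, -0.7409)
step 20: KE=2.7795, PE=-7.3358, E=-4.5563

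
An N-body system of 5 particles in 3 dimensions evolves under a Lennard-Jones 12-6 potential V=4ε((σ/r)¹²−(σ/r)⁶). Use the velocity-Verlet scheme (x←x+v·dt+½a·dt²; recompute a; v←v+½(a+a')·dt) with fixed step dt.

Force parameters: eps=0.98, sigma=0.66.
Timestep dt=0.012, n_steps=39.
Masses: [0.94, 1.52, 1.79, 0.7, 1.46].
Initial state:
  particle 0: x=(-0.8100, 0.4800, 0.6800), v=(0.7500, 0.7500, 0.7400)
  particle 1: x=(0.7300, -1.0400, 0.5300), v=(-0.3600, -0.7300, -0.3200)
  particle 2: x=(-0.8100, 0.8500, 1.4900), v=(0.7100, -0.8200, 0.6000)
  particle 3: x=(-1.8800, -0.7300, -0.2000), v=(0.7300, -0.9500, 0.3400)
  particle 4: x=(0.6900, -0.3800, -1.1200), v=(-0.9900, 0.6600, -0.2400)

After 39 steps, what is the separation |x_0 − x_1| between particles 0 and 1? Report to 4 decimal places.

2.5512

step 0: x0=(-0.8100, 0.4800, 0.6800) x1=(0.7300, -1.0400, 0.5300) x2=(-0.8100, 0.8500, 1.4900) x3=(-1.8800, -0.7300, -0.2000) x4=(0.6900, -0.3800, -1.1200)
step 1: x0=(-0.8010, 0.4891, 0.6891) x1=(0.7257, -1.0488, 0.5262) x2=(-0.8015, 0.8401, 1.4971) x3=(-1.8712, -0.7414, -0.1959) x4=(0.6781, -0.3721, -1.1229)
step 2: x0=(-0.7920, 0.4984, 0.6986) x1=(0.7214, -1.0575, 0.5223) x2=(-0.7930, 0.8301, 1.5040) x3=(-1.8625, -0.7528, -0.1918) x4=(0.6662, -0.3642, -1.1258)
step 3: x0=(-0.7830, 0.5078, 0.7085) x1=(0.7170, -1.0663, 0.5185) x2=(-0.7844, 0.8200, 1.5106) x3=(-1.8537, -0.7642, -0.1877) x4=(0.6544, -0.3562, -1.1286)
step 4: x0=(-0.7740, 0.5175, 0.7190) x1=(0.7127, -1.0750, 0.5146) x2=(-0.7759, 0.8099, 1.5170) x3=(-1.8449, -0.7756, -0.1837) x4=(0.6425, -0.3483, -1.1315)
step 5: x0=(-0.7650, 0.5273, 0.7299) x1=(0.7084, -1.0838, 0.5108) x2=(-0.7674, 0.7996, 1.5231) x3=(-1.8362, -0.7870, -0.1796) x4=(0.6306, -0.3404, -1.1344)
step 6: x0=(-0.7560, 0.5373, 0.7413) x1=(0.7041, -1.0925, 0.5069) x2=(-0.7589, 0.7892, 1.5290) x3=(-1.8274, -0.7983, -0.1755) x4=(0.6187, -0.3325, -1.1372)
step 7: x0=(-0.7470, 0.5474, 0.7532) x1=(0.6997, -1.1013, 0.5031) x2=(-0.7504, 0.7788, 1.5345) x3=(-1.8186, -0.8097, -0.1714) x4=(0.6068, -0.3246, -1.1401)
step 8: x0=(-0.7381, 0.5577, 0.7657) x1=(0.6954, -1.1100, 0.4992) x2=(-0.7418, 0.7682, 1.5399) x3=(-1.8098, -0.8211, -0.1673) x4=(0.5950, -0.3167, -1.1429)
step 9: x0=(-0.7291, 0.5681, 0.7787) x1=(0.6911, -1.1188, 0.4953) x2=(-0.7333, 0.7576, 1.5449) x3=(-1.8010, -0.8325, -0.1632) x4=(0.5831, -0.3088, -1.1458)
step 10: x0=(-0.7201, 0.5787, 0.7921) x1=(0.6868, -1.1275, 0.4915) x2=(-0.7248, 0.7469, 1.5497) x3=(-1.7922, -0.8438, -0.1591) x4=(0.5712, -0.3009, -1.1486)
step 11: x0=(-0.7111, 0.5893, 0.8060) x1=(0.6824, -1.1362, 0.4876) x2=(-0.7162, 0.7362, 1.5543) x3=(-1.7834, -0.8552, -0.1550) x4=(0.5593, -0.2929, -1.1515)
step 12: x0=(-0.7021, 0.6000, 0.8201) x1=(0.6781, -1.1450, 0.4837) x2=(-0.7077, 0.7255, 1.5587) x3=(-1.7746, -0.8666, -0.1509) x4=(0.5474, -0.2850, -1.1543)
step 13: x0=(-0.6932, 0.6107, 0.8344) x1=(0.6738, -1.1537, 0.4799) x2=(-0.6992, 0.7147, 1.5630) x3=(-1.7658, -0.8779, -0.1468) x4=(0.5355, -0.2771, -1.1572)
step 14: x0=(-0.6842, 0.6214, 0.8486) x1=(0.6694, -1.1625, 0.4760) x2=(-0.6907, 0.7039, 1.5674) x3=(-1.7570, -0.8893, -0.1426) x4=(0.5237, -0.2692, -1.1600)
step 15: x0=(-0.6752, 0.6321, 0.8624) x1=(0.6651, -1.1712, 0.4721) x2=(-0.6821, 0.6932, 1.5720) x3=(-1.7482, -0.9006, -0.1385) x4=(0.5118, -0.2613, -1.1628)
step 16: x0=(-0.6662, 0.6427, 0.8753) x1=(0.6608, -1.1799, 0.4682) x2=(-0.6736, 0.6825, 1.5771) x3=(-1.7394, -0.9120, -0.1344) x4=(0.4999, -0.2534, -1.1657)
step 17: x0=(-0.6572, 0.6532, 0.8869) x1=(0.6564, -1.1886, 0.4644) x2=(-0.6651, 0.6719, 1.5828) x3=(-1.7306, -0.9234, -0.1303) x4=(0.4880, -0.2455, -1.1685)
step 18: x0=(-0.6482, 0.6636, 0.8969) x1=(0.6521, -1.1974, 0.4605) x2=(-0.6566, 0.6612, 1.5895) x3=(-1.7218, -0.9347, -0.1262) x4=(0.4761, -0.2376, -1.1713)
step 19: x0=(-0.6392, 0.6741, 0.9048) x1=(0.6477, -1.2061, 0.4566) x2=(-0.6481, 0.6506, 1.5971) x3=(-1.7130, -0.9461, -0.1221) x4=(0.4642, -0.2297, -1.1742)
step 20: x0=(-0.6301, 0.6846, 0.9109) x1=(0.6434, -1.2148, 0.4527) x2=(-0.6396, 0.6399, 1.6058) x3=(-1.7042, -0.9574, -0.1180) x4=(0.4524, -0.2218, -1.1770)
step 21: x0=(-0.6210, 0.6952, 0.9153) x1=(0.6391, -1.2235, 0.4488) x2=(-0.6311, 0.6292, 1.6153) x3=(-1.6953, -0.9688, -0.1139) x4=(0.4405, -0.2139, -1.1798)
step 22: x0=(-0.6119, 0.7060, 0.9184) x1=(0.6347, -1.2323, 0.4449) x2=(-0.6227, 0.6184, 1.6255) x3=(-1.6865, -0.9801, -0.1097) x4=(0.4286, -0.2060, -1.1826)
step 23: x0=(-0.6028, 0.7168, 0.9206) x1=(0.6304, -1.2410, 0.4411) x2=(-0.6142, 0.6075, 1.6362) x3=(-1.6777, -0.9914, -0.1056) x4=(0.4167, -0.1981, -1.1855)
step 24: x0=(-0.5936, 0.7277, 0.9225) x1=(0.6260, -1.2497, 0.4372) x2=(-0.6058, 0.5967, 1.6470) x3=(-1.6689, -1.0028, -0.1015) x4=(0.4048, -0.1902, -1.1883)
step 25: x0=(-0.5845, 0.7386, 0.9242) x1=(0.6217, -1.2584, 0.4333) x2=(-0.5973, 0.5858, 1.6580) x3=(-1.6600, -1.0141, -0.0974) x4=(0.3929, -0.1823, -1.1911)
step 26: x0=(-0.5754, 0.7495, 0.9261) x1=(0.6174, -1.2671, 0.4294) x2=(-0.5889, 0.5749, 1.6688) x3=(-1.6512, -1.0255, -0.0933) x4=(0.3810, -0.1745, -1.1939)
step 27: x0=(-0.5663, 0.7604, 0.9283) x1=(0.6130, -1.2758, 0.4255) x2=(-0.5804, 0.5641, 1.6795) x3=(-1.6424, -1.0368, -0.0891) x4=(0.3692, -0.1666, -1.1967)
step 28: x0=(-0.5571, 0.7711, 0.9309) x1=(0.6087, -1.2846, 0.4216) x2=(-0.5720, 0.5533, 1.6899) x3=(-1.6336, -1.0482, -0.0850) x4=(0.3573, -0.1587, -1.1995)
step 29: x0=(-0.5480, 0.7816, 0.9340) x1=(0.6043, -1.2933, 0.4177) x2=(-0.5635, 0.5426, 1.7001) x3=(-1.6247, -1.0595, -0.0809) x4=(0.3454, -0.1508, -1.2023)
step 30: x0=(-0.5389, 0.7920, 0.9376) x1=(0.6000, -1.3020, 0.4138) x2=(-0.5550, 0.5320, 1.7101) x3=(-1.6159, -1.0708, -0.0768) x4=(0.3335, -0.1429, -1.2051)
step 31: x0=(-0.5299, 0.8023, 0.9418) x1=(0.5956, -1.3107, 0.4099) x2=(-0.5466, 0.5214, 1.7198) x3=(-1.6070, -1.0822, -0.0726) x4=(0.3216, -0.1350, -1.2079)
step 32: x0=(-0.5208, 0.8123, 0.9464) x1=(0.5913, -1.3194, 0.4060) x2=(-0.5381, 0.5110, 1.7292) x3=(-1.5982, -1.0935, -0.0685) x4=(0.3097, -0.1271, -1.2108)
step 33: x0=(-0.5117, 0.8222, 0.9515) x1=(0.5869, -1.3281, 0.4021) x2=(-0.5296, 0.5007, 1.7383) x3=(-1.5893, -1.1048, -0.0644) x4=(0.2978, -0.1192, -1.2136)
step 34: x0=(-0.5027, 0.8319, 0.9571) x1=(0.5826, -1.3368, 0.3982) x2=(-0.5211, 0.4904, 1.7472) x3=(-1.5805, -1.1162, -0.0603) x4=(0.2859, -0.1113, -1.2164)
step 35: x0=(-0.4936, 0.8413, 0.9632) x1=(0.5782, -1.3455, 0.3943) x2=(-0.5126, 0.4803, 1.7558) x3=(-1.5716, -1.1275, -0.0561) x4=(0.2741, -0.1035, -1.2192)
step 36: x0=(-0.4846, 0.8506, 0.9697) x1=(0.5739, -1.3542, 0.3904) x2=(-0.5041, 0.4703, 1.7642) x3=(-1.5628, -1.1388, -0.0520) x4=(0.2622, -0.0956, -1.2219)
step 37: x0=(-0.4756, 0.8596, 0.9766) x1=(0.5695, -1.3629, 0.3865) x2=(-0.4956, 0.4604, 1.7724) x3=(-1.5539, -1.1501, -0.0479) x4=(0.2503, -0.0877, -1.2247)
step 38: x0=(-0.4666, 0.8685, 0.9840) x1=(0.5651, -1.3716, 0.3826) x2=(-0.4871, 0.4505, 1.7804) x3=(-1.5451, -1.1615, -0.0438) x4=(0.2384, -0.0798, -1.2275)
step 39: x0=(-0.4576, 0.8771, 0.9917) x1=(0.5608, -1.3803, 0.3787) x2=(-0.4786, 0.4408, 1.7882) x3=(-1.5362, -1.1728, -0.0396) x4=(0.2265, -0.0719, -1.2303)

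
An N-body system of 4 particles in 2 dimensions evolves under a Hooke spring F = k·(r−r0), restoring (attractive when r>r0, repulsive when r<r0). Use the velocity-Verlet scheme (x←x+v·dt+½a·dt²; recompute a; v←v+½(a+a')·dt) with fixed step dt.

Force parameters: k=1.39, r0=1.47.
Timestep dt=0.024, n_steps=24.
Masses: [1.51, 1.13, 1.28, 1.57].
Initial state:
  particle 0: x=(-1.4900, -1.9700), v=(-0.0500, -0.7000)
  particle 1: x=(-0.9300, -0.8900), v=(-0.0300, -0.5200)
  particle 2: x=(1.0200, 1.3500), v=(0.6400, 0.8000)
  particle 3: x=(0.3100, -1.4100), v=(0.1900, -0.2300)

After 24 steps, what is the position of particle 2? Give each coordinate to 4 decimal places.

step 0: x0=(-1.4900, -1.9700) x1=(-0.9300, -0.8900) x2=(1.0200, 1.3500) x3=(0.3100, -1.4100)
step 1: x0=(-1.4907, -1.9863) x1=(-0.9304, -0.9020) x2=(1.0344, 1.3678) x3=(0.3146, -1.4152)
step 2: x0=(-1.4904, -2.0014) x1=(-0.9300, -0.9130) x2=(1.0470, 1.3826) x3=(0.3192, -1.4198)
step 3: x0=(-1.4890, -2.0154) x1=(-0.9290, -0.9229) x2=(1.0577, 1.3944) x3=(0.3238, -1.4238)
step 4: x0=(-1.4866, -2.0283) x1=(-0.9272, -0.9318) x2=(1.0664, 1.4032) x3=(0.3285, -1.4272)
step 5: x0=(-1.4831, -2.0401) x1=(-0.9247, -0.9397) x2=(1.0732, 1.4090) x3=(0.3332, -1.4300)
step 6: x0=(-1.4786, -2.0506) x1=(-0.9214, -0.9465) x2=(1.0781, 1.4117) x3=(0.3379, -1.4321)
step 7: x0=(-1.4730, -2.0600) x1=(-0.9174, -0.9523) x2=(1.0811, 1.4113) x3=(0.3427, -1.4336)
step 8: x0=(-1.4664, -2.0682) x1=(-0.9127, -0.9570) x2=(1.0821, 1.4078) x3=(0.3475, -1.4345)
step 9: x0=(-1.4587, -2.0752) x1=(-0.9072, -0.9606) x2=(1.0812, 1.4012) x3=(0.3523, -1.4348)
step 10: x0=(-1.4499, -2.0811) x1=(-0.9010, -0.9632) x2=(1.0783, 1.3915) x3=(0.3571, -1.4344)
step 11: x0=(-1.4401, -2.0857) x1=(-0.8941, -0.9648) x2=(1.0736, 1.3788) x3=(0.3620, -1.4334)
step 12: x0=(-1.4292, -2.0892) x1=(-0.8865, -0.9653) x2=(1.0669, 1.3630) x3=(0.3669, -1.4318)
step 13: x0=(-1.4173, -2.0915) x1=(-0.8781, -0.9648) x2=(1.0584, 1.3441) x3=(0.3718, -1.4296)
step 14: x0=(-1.4044, -2.0926) x1=(-0.8692, -0.9632) x2=(1.0480, 1.3223) x3=(0.3768, -1.4268)
step 15: x0=(-1.3904, -2.0926) x1=(-0.8595, -0.9607) x2=(1.0358, 1.2976) x3=(0.3817, -1.4235)
step 16: x0=(-1.3755, -2.0915) x1=(-0.8492, -0.9572) x2=(1.0219, 1.2699) x3=(0.3867, -1.4196)
step 17: x0=(-1.3596, -2.0892) x1=(-0.8383, -0.9528) x2=(1.0062, 1.2394) x3=(0.3918, -1.4152)
step 18: x0=(-1.3427, -2.0858) x1=(-0.8268, -0.9474) x2=(0.9889, 1.2062) x3=(0.3968, -1.4102)
step 19: x0=(-1.3249, -2.0814) x1=(-0.8147, -0.9411) x2=(0.9699, 1.1703) x3=(0.4019, -1.4047)
step 20: x0=(-1.3062, -2.0758) x1=(-0.8020, -0.9339) x2=(0.9493, 1.1317) x3=(0.4070, -1.3988)
step 21: x0=(-1.2867, -2.0693) x1=(-0.7889, -0.9258) x2=(0.9272, 1.0906) x3=(0.4121, -1.3924)
step 22: x0=(-1.2662, -2.0618) x1=(-0.7752, -0.9170) x2=(0.9036, 1.0471) x3=(0.4173, -1.3856)
step 23: x0=(-1.2449, -2.0533) x1=(-0.7611, -0.9073) x2=(0.8786, 1.0013) x3=(0.4225, -1.3783)
step 24: x0=(-1.2229, -2.0438) x1=(-0.7466, -0.8968) x2=(0.8523, 0.9532) x3=(0.4277, -1.3707)

(0.8523, 0.9532)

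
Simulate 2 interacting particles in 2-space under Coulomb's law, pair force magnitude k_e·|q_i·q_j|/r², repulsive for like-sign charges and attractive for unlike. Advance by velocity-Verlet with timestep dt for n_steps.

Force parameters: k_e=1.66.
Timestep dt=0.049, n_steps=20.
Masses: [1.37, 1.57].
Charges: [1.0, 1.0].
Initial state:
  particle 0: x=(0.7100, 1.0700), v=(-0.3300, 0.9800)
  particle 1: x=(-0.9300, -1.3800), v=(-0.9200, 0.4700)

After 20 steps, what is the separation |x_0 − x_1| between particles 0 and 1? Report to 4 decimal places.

3.7973

step 0: x0=(0.7100, 1.0700) x1=(-0.9300, -1.3800)
step 1: x0=(0.6939, 1.1182) x1=(-0.9752, -1.3571)
step 2: x0=(0.6780, 1.1666) x1=(-1.0205, -1.3344)
step 3: x0=(0.6623, 1.2153) x1=(-1.0660, -1.3120)
step 4: x0=(0.6468, 1.2642) x1=(-1.1116, -1.2898)
step 5: x0=(0.6314, 1.3134) x1=(-1.1574, -1.2678)
step 6: x0=(0.6162, 1.3629) x1=(-1.2033, -1.2460)
step 7: x0=(0.6012, 1.4125) x1=(-1.2494, -1.2244)
step 8: x0=(0.5863, 1.4625) x1=(-1.2956, -1.2030)
step 9: x0=(0.5716, 1.5126) x1=(-1.3419, -1.1818)
step 10: x0=(0.5570, 1.5629) x1=(-1.3884, -1.1608)
step 11: x0=(0.5426, 1.6135) x1=(-1.4350, -1.1400)
step 12: x0=(0.5283, 1.6643) x1=(-1.4818, -1.1194)
step 13: x0=(0.5142, 1.7152) x1=(-1.5286, -1.0989)
step 14: x0=(0.5002, 1.7664) x1=(-1.5756, -1.0786)
step 15: x0=(0.4864, 1.8177) x1=(-1.6227, -1.0585)
step 16: x0=(0.4727, 1.8693) x1=(-1.6700, -1.0385)
step 17: x0=(0.4591, 1.9210) x1=(-1.7173, -1.0187)
step 18: x0=(0.4457, 1.9729) x1=(-1.7648, -0.9990)
step 19: x0=(0.4324, 2.0249) x1=(-1.8123, -0.9795)
step 20: x0=(0.4192, 2.0771) x1=(-1.8600, -0.9602)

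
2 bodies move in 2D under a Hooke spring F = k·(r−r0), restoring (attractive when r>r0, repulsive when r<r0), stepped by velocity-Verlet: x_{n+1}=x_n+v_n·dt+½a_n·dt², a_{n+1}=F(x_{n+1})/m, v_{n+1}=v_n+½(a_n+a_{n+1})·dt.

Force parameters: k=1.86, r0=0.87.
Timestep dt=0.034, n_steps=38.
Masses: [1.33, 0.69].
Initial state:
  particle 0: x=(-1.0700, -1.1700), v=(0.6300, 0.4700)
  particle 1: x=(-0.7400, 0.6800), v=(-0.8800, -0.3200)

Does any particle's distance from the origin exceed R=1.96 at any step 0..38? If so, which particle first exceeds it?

no

step 0: x0=(-1.0700, -1.1700) x1=(-0.7400, 0.6800)
step 1: x0=(-1.0484, -1.1532) x1=(-0.7702, 0.6676)
step 2: x0=(-1.0266, -1.1349) x1=(-0.8008, 0.6522)
step 3: x0=(-1.0046, -1.1151) x1=(-0.8319, 0.6338)
step 4: x0=(-0.9825, -1.0938) x1=(-0.8632, 0.6128)
step 5: x0=(-0.9603, -1.0712) x1=(-0.8946, 0.5891)
step 6: x0=(-0.9380, -1.0473) x1=(-0.9262, 0.5630)
step 7: x0=(-0.9157, -1.0222) x1=(-0.9578, 0.5346)
step 8: x0=(-0.8935, -0.9960) x1=(-0.9893, 0.5040)
step 9: x0=(-0.8713, -0.9688) x1=(-1.0207, 0.4714)
step 10: x0=(-0.8492, -0.9406) x1=(-1.0519, 0.4371)
step 11: x0=(-0.8272, -0.9116) x1=(-1.0829, 0.4011)
step 12: x0=(-0.8054, -0.8819) x1=(-1.1136, 0.3638)
step 13: x0=(-0.7837, -0.8515) x1=(-1.1440, 0.3251)
step 14: x0=(-0.7622, -0.8206) x1=(-1.1741, 0.2854)
step 15: x0=(-0.7409, -0.7892) x1=(-1.2038, 0.2448)
step 16: x0=(-0.7198, -0.7574) x1=(-1.2332, 0.2035)
step 17: x0=(-0.6988, -0.7253) x1=(-1.2623, 0.1615)
step 18: x0=(-0.6780, -0.6929) x1=(-1.2910, 0.1191)
step 19: x0=(-0.6573, -0.6604) x1=(-1.3195, 0.0763)
step 20: x0=(-0.6367, -0.6277) x1=(-1.3478, 0.0332)
step 21: x0=(-0.6163, -0.5949) x1=(-1.3758, -0.0101)
step 22: x0=(-0.5960, -0.5620) x1=(-1.4036, -0.0536)
step 23: x0=(-0.5758, -0.5291) x1=(-1.4311, -0.0972)
step 24: x0=(-0.5557, -0.4961) x1=(-1.4584, -0.1409)
step 25: x0=(-0.5358, -0.4630) x1=(-1.4855, -0.1848)
step 26: x0=(-0.5161, -0.4298) x1=(-1.5122, -0.2287)
step 27: x0=(-0.4966, -0.3967) x1=(-1.5384, -0.2727)
step 28: x0=(-0.4774, -0.3634) x1=(-1.5641, -0.3168)
step 29: x0=(-0.4585, -0.3302) x1=(-1.5891, -0.3610)
step 30: x0=(-0.4400, -0.2970) x1=(-1.6132, -0.4051)
step 31: x0=(-0.4221, -0.2638) x1=(-1.6365, -0.4491)
step 32: x0=(-0.4047, -0.2307) x1=(-1.6586, -0.4930)
step 33: x0=(-0.3880, -0.1978) x1=(-1.6795, -0.5366)
step 34: x0=(-0.3720, -0.1650) x1=(-1.6989, -0.5798)
step 35: x0=(-0.3568, -0.1325) x1=(-1.7168, -0.6225)
step 36: x0=(-0.3425, -0.1003) x1=(-1.7331, -0.6647)
step 37: x0=(-0.3291, -0.0685) x1=(-1.7475, -0.7060)
step 38: x0=(-0.3167, -0.0372) x1=(-1.7600, -0.7466)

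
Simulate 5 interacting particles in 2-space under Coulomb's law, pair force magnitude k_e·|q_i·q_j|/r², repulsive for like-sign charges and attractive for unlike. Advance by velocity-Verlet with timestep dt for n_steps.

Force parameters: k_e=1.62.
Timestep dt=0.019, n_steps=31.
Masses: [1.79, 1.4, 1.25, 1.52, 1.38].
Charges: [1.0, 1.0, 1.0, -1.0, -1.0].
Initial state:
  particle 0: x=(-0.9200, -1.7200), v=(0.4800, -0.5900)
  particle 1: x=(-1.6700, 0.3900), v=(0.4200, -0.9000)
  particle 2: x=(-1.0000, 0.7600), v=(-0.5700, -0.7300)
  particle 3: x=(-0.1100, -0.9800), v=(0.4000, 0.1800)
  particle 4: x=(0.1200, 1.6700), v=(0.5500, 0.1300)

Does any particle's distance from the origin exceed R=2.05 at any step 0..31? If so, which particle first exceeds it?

yes, particle 0

step 0: x0=(-0.9200, -1.7200) x1=(-1.6700, 0.3900) x2=(-1.0000, 0.7600) x3=(-0.1100, -0.9800) x4=(0.1200, 1.6700)
step 1: x0=(-0.9108, -1.7312) x1=(-1.6623, 0.3728) x2=(-1.0104, 0.7464) x3=(-0.1026, -0.9766) x4=(0.1303, 1.6724)
step 2: x0=(-0.9013, -1.7422) x1=(-1.6551, 0.3552) x2=(-1.0198, 0.7333) x3=(-0.0955, -0.9734) x4=(0.1404, 1.6746)
step 3: x0=(-0.8916, -1.7532) x1=(-1.6484, 0.3373) x2=(-1.0283, 0.7207) x3=(-0.0888, -0.9703) x4=(0.1503, 1.6767)
step 4: x0=(-0.8817, -1.7641) x1=(-1.6423, 0.3191) x2=(-1.0358, 0.7087) x3=(-0.0824, -0.9673) x4=(0.1600, 1.6787)
step 5: x0=(-0.8716, -1.7749) x1=(-1.6368, 0.3005) x2=(-1.0423, 0.6973) x3=(-0.0764, -0.9644) x4=(0.1695, 1.6805)
step 6: x0=(-0.8613, -1.7856) x1=(-1.6318, 0.2816) x2=(-1.0479, 0.6864) x3=(-0.0707, -0.9616) x4=(0.1787, 1.6822)
step 7: x0=(-0.8507, -1.7962) x1=(-1.6274, 0.2622) x2=(-1.0525, 0.6762) x3=(-0.0653, -0.9590) x4=(0.1878, 1.6838)
step 8: x0=(-0.8400, -1.8068) x1=(-1.6235, 0.2424) x2=(-1.0561, 0.6666) x3=(-0.0603, -0.9564) x4=(0.1966, 1.6853)
step 9: x0=(-0.8290, -1.8172) x1=(-1.6202, 0.2221) x2=(-1.0588, 0.6576) x3=(-0.0556, -0.9540) x4=(0.2053, 1.6866)
step 10: x0=(-0.8179, -1.8276) x1=(-1.6175, 0.2014) x2=(-1.0606, 0.6493) x3=(-0.0512, -0.9517) x4=(0.2138, 1.6878)
step 11: x0=(-0.8065, -1.8378) x1=(-1.6152, 0.1803) x2=(-1.0615, 0.6416) x3=(-0.0472, -0.9495) x4=(0.2221, 1.6889)
step 12: x0=(-0.7950, -1.8480) x1=(-1.6135, 0.1587) x2=(-1.0614, 0.6346) x3=(-0.0435, -0.9475) x4=(0.2302, 1.6899)
step 13: x0=(-0.7833, -1.8581) x1=(-1.6122, 0.1367) x2=(-1.0605, 0.6282) x3=(-0.0402, -0.9455) x4=(0.2382, 1.6907)
step 14: x0=(-0.7714, -1.8681) x1=(-1.6114, 0.1142) x2=(-1.0588, 0.6225) x3=(-0.0371, -0.9437) x4=(0.2459, 1.6915)
step 15: x0=(-0.7593, -1.8780) x1=(-1.6111, 0.0913) x2=(-1.0563, 0.6174) x3=(-0.0344, -0.9420) x4=(0.2535, 1.6921)
step 16: x0=(-0.7470, -1.8878) x1=(-1.6111, 0.0679) x2=(-1.0530, 0.6129) x3=(-0.0320, -0.9404) x4=(0.2610, 1.6927)
step 17: x0=(-0.7345, -1.8976) x1=(-1.6115, 0.0442) x2=(-1.0490, 0.6090) x3=(-0.0300, -0.9389) x4=(0.2682, 1.6931)
step 18: x0=(-0.7219, -1.9072) x1=(-1.6123, 0.0200) x2=(-1.0442, 0.6057) x3=(-0.0282, -0.9376) x4=(0.2753, 1.6934)
step 19: x0=(-0.7091, -1.9167) x1=(-1.6134, -0.0046) x2=(-1.0388, 0.6029) x3=(-0.0268, -0.9363) x4=(0.2823, 1.6936)
step 20: x0=(-0.6961, -1.9262) x1=(-1.6147, -0.0295) x2=(-1.0327, 0.6007) x3=(-0.0257, -0.9352) x4=(0.2890, 1.6937)
step 21: x0=(-0.6829, -1.9356) x1=(-1.6164, -0.0548) x2=(-1.0260, 0.5990) x3=(-0.0250, -0.9343) x4=(0.2956, 1.6937)
step 22: x0=(-0.6696, -1.9448) x1=(-1.6183, -0.0804) x2=(-1.0187, 0.5979) x3=(-0.0245, -0.9334) x4=(0.3021, 1.6936)
step 23: x0=(-0.6561, -1.9540) x1=(-1.6204, -0.1063) x2=(-1.0109, 0.5972) x3=(-0.0244, -0.9327) x4=(0.3084, 1.6934)
step 24: x0=(-0.6424, -1.9630) x1=(-1.6227, -0.1325) x2=(-1.0025, 0.5969) x3=(-0.0245, -0.9321) x4=(0.3145, 1.6931)
step 25: x0=(-0.6286, -1.9720) x1=(-1.6252, -0.1590) x2=(-0.9936, 0.5971) x3=(-0.0250, -0.9316) x4=(0.3205, 1.6927)
step 26: x0=(-0.6146, -1.9808) x1=(-1.6279, -0.1858) x2=(-0.9841, 0.5977) x3=(-0.0258, -0.9313) x4=(0.3264, 1.6922)
step 27: x0=(-0.6004, -1.9896) x1=(-1.6307, -0.2128) x2=(-0.9742, 0.5988) x3=(-0.0270, -0.9311) x4=(0.3320, 1.6916)
step 28: x0=(-0.5861, -1.9982) x1=(-1.6336, -0.2400) x2=(-0.9639, 0.6002) x3=(-0.0284, -0.9310) x4=(0.3376, 1.6909)
step 29: x0=(-0.5716, -2.0068) x1=(-1.6367, -0.2674) x2=(-0.9531, 0.6020) x3=(-0.0301, -0.9311) x4=(0.3430, 1.6900)
step 30: x0=(-0.5570, -2.0152) x1=(-1.6398, -0.2951) x2=(-0.9419, 0.6041) x3=(-0.0322, -0.9313) x4=(0.3482, 1.6891)
step 31: x0=(-0.5422, -2.0235) x1=(-1.6430, -0.3229) x2=(-0.9302, 0.6065) x3=(-0.0345, -0.9317) x4=(0.3533, 1.6881)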